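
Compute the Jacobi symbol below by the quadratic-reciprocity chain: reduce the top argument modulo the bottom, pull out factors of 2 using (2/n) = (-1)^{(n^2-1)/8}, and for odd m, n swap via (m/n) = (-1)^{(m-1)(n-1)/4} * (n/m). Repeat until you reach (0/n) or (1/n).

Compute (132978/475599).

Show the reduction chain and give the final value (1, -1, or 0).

factor out 2^1: 132978 = 2^1·66489; with 475599 mod 8 = 7, (2/475599) = +1; sign now +1; continue with (66489/475599)
flip (66489/475599) -> (475599/66489): both odd, 66489 mod 4 = 1, 475599 mod 4 = 3, so the flip contributes +1; sign now +1
(475599/66489): 475599 mod 66489 = 10176, so (475599/66489) = (10176/66489)
factor out 2^6: 10176 = 2^6·159; with 66489 mod 8 = 1, (2/66489) = +1; sign now +1; continue with (159/66489)
flip (159/66489) -> (66489/159): both odd, 159 mod 4 = 3, 66489 mod 4 = 1, so the flip contributes +1; sign now +1
(66489/159): 66489 mod 159 = 27, so (66489/159) = (27/159)
flip (27/159) -> (159/27): both odd, 27 mod 4 = 3, 159 mod 4 = 3, so the flip contributes -1; sign now -1
(159/27): 159 mod 27 = 24, so (159/27) = (24/27)
factor out 2^3: 24 = 2^3·3; with 27 mod 8 = 3, (2/27) = -1; sign now +1; continue with (3/27)
flip (3/27) -> (27/3): both odd, 3 mod 4 = 3, 27 mod 4 = 3, so the flip contributes -1; sign now -1
(27/3): 27 mod 3 = 0, so (27/3) = (0/3)
reached (0/3); gcd(a, n) > 1, so (0/3) = 0 and the symbol is 0

0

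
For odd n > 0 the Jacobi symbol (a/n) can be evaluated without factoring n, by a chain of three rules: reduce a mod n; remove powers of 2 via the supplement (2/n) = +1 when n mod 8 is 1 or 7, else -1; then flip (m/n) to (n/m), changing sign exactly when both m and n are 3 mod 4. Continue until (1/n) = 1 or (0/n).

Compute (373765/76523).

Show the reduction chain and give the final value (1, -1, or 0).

0

(373765/76523): 373765 mod 76523 = 67673, so (373765/76523) = (67673/76523)
flip (67673/76523) -> (76523/67673): both odd, 67673 mod 4 = 1, 76523 mod 4 = 3, so the flip contributes +1; sign now +1
(76523/67673): 76523 mod 67673 = 8850, so (76523/67673) = (8850/67673)
factor out 2^1: 8850 = 2^1·4425; with 67673 mod 8 = 1, (2/67673) = +1; sign now +1; continue with (4425/67673)
flip (4425/67673) -> (67673/4425): both odd, 4425 mod 4 = 1, 67673 mod 4 = 1, so the flip contributes +1; sign now +1
(67673/4425): 67673 mod 4425 = 1298, so (67673/4425) = (1298/4425)
factor out 2^1: 1298 = 2^1·649; with 4425 mod 8 = 1, (2/4425) = +1; sign now +1; continue with (649/4425)
flip (649/4425) -> (4425/649): both odd, 649 mod 4 = 1, 4425 mod 4 = 1, so the flip contributes +1; sign now +1
(4425/649): 4425 mod 649 = 531, so (4425/649) = (531/649)
flip (531/649) -> (649/531): both odd, 531 mod 4 = 3, 649 mod 4 = 1, so the flip contributes +1; sign now +1
(649/531): 649 mod 531 = 118, so (649/531) = (118/531)
factor out 2^1: 118 = 2^1·59; with 531 mod 8 = 3, (2/531) = -1; sign now -1; continue with (59/531)
flip (59/531) -> (531/59): both odd, 59 mod 4 = 3, 531 mod 4 = 3, so the flip contributes -1; sign now +1
(531/59): 531 mod 59 = 0, so (531/59) = (0/59)
reached (0/59); gcd(a, n) > 1, so (0/59) = 0 and the symbol is 0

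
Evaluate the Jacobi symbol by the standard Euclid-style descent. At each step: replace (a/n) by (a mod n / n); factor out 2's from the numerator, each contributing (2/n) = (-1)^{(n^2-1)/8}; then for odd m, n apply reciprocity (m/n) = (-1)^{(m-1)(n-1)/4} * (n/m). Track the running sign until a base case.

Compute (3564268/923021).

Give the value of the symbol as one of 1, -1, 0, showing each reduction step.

(3564268/923021): 3564268 mod 923021 = 795205, so (3564268/923021) = (795205/923021)
flip (795205/923021) -> (923021/795205): both odd, 795205 mod 4 = 1, 923021 mod 4 = 1, so the flip contributes +1; sign now +1
(923021/795205): 923021 mod 795205 = 127816, so (923021/795205) = (127816/795205)
factor out 2^3: 127816 = 2^3·15977; with 795205 mod 8 = 5, (2/795205) = -1; sign now -1; continue with (15977/795205)
flip (15977/795205) -> (795205/15977): both odd, 15977 mod 4 = 1, 795205 mod 4 = 1, so the flip contributes +1; sign now -1
(795205/15977): 795205 mod 15977 = 12332, so (795205/15977) = (12332/15977)
factor out 2^2: 12332 = 2^2·3083; with 15977 mod 8 = 1, (2/15977) = +1; sign now -1; continue with (3083/15977)
flip (3083/15977) -> (15977/3083): both odd, 3083 mod 4 = 3, 15977 mod 4 = 1, so the flip contributes +1; sign now -1
(15977/3083): 15977 mod 3083 = 562, so (15977/3083) = (562/3083)
factor out 2^1: 562 = 2^1·281; with 3083 mod 8 = 3, (2/3083) = -1; sign now +1; continue with (281/3083)
flip (281/3083) -> (3083/281): both odd, 281 mod 4 = 1, 3083 mod 4 = 3, so the flip contributes +1; sign now +1
(3083/281): 3083 mod 281 = 273, so (3083/281) = (273/281)
flip (273/281) -> (281/273): both odd, 273 mod 4 = 1, 281 mod 4 = 1, so the flip contributes +1; sign now +1
(281/273): 281 mod 273 = 8, so (281/273) = (8/273)
factor out 2^3: 8 = 2^3·1; with 273 mod 8 = 1, (2/273) = +1; sign now +1; continue with (1/273)
reached (1/273) = 1, so the symbol is +1

1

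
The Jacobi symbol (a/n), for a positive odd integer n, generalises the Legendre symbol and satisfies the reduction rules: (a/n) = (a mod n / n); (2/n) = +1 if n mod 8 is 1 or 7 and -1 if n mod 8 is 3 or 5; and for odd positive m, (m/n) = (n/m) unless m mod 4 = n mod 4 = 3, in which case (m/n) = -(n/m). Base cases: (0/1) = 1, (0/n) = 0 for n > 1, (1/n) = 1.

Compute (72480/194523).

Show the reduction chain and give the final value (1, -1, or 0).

72480 = 2^5·2265; (2/194523) = -1 since 194523 mod 8 = 3, so (72480/194523) = (-1)^5·(2265/194523); sign now -1
reciprocity: (2265/194523) = +1·(194523/2265) since 2265 mod 4 = 1, 194523 mod 4 = 3; sign now -1
(194523/2265) = (1998/2265)   [reduce mod 2265]
1998 = 2^1·999; (2/2265) = +1 since 2265 mod 8 = 1, so (1998/2265) = (+1)^1·(999/2265); sign now -1
reciprocity: (999/2265) = +1·(2265/999) since 999 mod 4 = 3, 2265 mod 4 = 1; sign now -1
(2265/999) = (267/999)   [reduce mod 999]
reciprocity: (267/999) = -1·(999/267) since 267 mod 4 = 3, 999 mod 4 = 3; sign now +1
(999/267) = (198/267)   [reduce mod 267]
198 = 2^1·99; (2/267) = -1 since 267 mod 8 = 3, so (198/267) = (-1)^1·(99/267); sign now -1
reciprocity: (99/267) = -1·(267/99) since 99 mod 4 = 3, 267 mod 4 = 3; sign now +1
(267/99) = (69/99)   [reduce mod 99]
reciprocity: (69/99) = +1·(99/69) since 69 mod 4 = 1, 99 mod 4 = 3; sign now +1
(99/69) = (30/69)   [reduce mod 69]
30 = 2^1·15; (2/69) = -1 since 69 mod 8 = 5, so (30/69) = (-1)^1·(15/69); sign now -1
reciprocity: (15/69) = +1·(69/15) since 15 mod 4 = 3, 69 mod 4 = 1; sign now -1
(69/15) = (9/15)   [reduce mod 15]
reciprocity: (9/15) = +1·(15/9) since 9 mod 4 = 1, 15 mod 4 = 3; sign now -1
(15/9) = (6/9)   [reduce mod 9]
6 = 2^1·3; (2/9) = +1 since 9 mod 8 = 1, so (6/9) = (+1)^1·(3/9); sign now -1
reciprocity: (3/9) = +1·(9/3) since 3 mod 4 = 3, 9 mod 4 = 1; sign now -1
(9/3) = (0/3)   [reduce mod 3]
(0/3) = 0   [gcd(a, n) > 1]; final value = 0

0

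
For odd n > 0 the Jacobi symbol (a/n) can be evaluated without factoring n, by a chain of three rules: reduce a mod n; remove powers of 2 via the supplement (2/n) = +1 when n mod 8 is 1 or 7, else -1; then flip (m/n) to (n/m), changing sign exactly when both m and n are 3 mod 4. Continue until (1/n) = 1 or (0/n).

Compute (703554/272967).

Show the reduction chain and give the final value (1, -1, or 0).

(703554/272967) = (157620/272967)   [reduce mod 272967]
157620 = 2^2·39405; (2/272967) = +1 since 272967 mod 8 = 7, so (157620/272967) = (+1)^2·(39405/272967); sign now +1
reciprocity: (39405/272967) = +1·(272967/39405) since 39405 mod 4 = 1, 272967 mod 4 = 3; sign now +1
(272967/39405) = (36537/39405)   [reduce mod 39405]
reciprocity: (36537/39405) = +1·(39405/36537) since 36537 mod 4 = 1, 39405 mod 4 = 1; sign now +1
(39405/36537) = (2868/36537)   [reduce mod 36537]
2868 = 2^2·717; (2/36537) = +1 since 36537 mod 8 = 1, so (2868/36537) = (+1)^2·(717/36537); sign now +1
reciprocity: (717/36537) = +1·(36537/717) since 717 mod 4 = 1, 36537 mod 4 = 1; sign now +1
(36537/717) = (687/717)   [reduce mod 717]
reciprocity: (687/717) = +1·(717/687) since 687 mod 4 = 3, 717 mod 4 = 1; sign now +1
(717/687) = (30/687)   [reduce mod 687]
30 = 2^1·15; (2/687) = +1 since 687 mod 8 = 7, so (30/687) = (+1)^1·(15/687); sign now +1
reciprocity: (15/687) = -1·(687/15) since 15 mod 4 = 3, 687 mod 4 = 3; sign now -1
(687/15) = (12/15)   [reduce mod 15]
12 = 2^2·3; (2/15) = +1 since 15 mod 8 = 7, so (12/15) = (+1)^2·(3/15); sign now -1
reciprocity: (3/15) = -1·(15/3) since 3 mod 4 = 3, 15 mod 4 = 3; sign now +1
(15/3) = (0/3)   [reduce mod 3]
(0/3) = 0   [gcd(a, n) > 1]; final value = 0

0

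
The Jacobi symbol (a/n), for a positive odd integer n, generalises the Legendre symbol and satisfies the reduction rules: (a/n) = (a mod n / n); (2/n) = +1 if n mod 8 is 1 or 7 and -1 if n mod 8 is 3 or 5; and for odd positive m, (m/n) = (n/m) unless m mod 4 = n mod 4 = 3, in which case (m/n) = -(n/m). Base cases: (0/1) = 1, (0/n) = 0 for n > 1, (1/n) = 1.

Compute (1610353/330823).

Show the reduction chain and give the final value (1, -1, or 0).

-1

(1610353/330823): 1610353 mod 330823 = 287061, so (1610353/330823) = (287061/330823)
flip (287061/330823) -> (330823/287061): both odd, 287061 mod 4 = 1, 330823 mod 4 = 3, so the flip contributes +1; sign now +1
(330823/287061): 330823 mod 287061 = 43762, so (330823/287061) = (43762/287061)
factor out 2^1: 43762 = 2^1·21881; with 287061 mod 8 = 5, (2/287061) = -1; sign now -1; continue with (21881/287061)
flip (21881/287061) -> (287061/21881): both odd, 21881 mod 4 = 1, 287061 mod 4 = 1, so the flip contributes +1; sign now -1
(287061/21881): 287061 mod 21881 = 2608, so (287061/21881) = (2608/21881)
factor out 2^4: 2608 = 2^4·163; with 21881 mod 8 = 1, (2/21881) = +1; sign now -1; continue with (163/21881)
flip (163/21881) -> (21881/163): both odd, 163 mod 4 = 3, 21881 mod 4 = 1, so the flip contributes +1; sign now -1
(21881/163): 21881 mod 163 = 39, so (21881/163) = (39/163)
flip (39/163) -> (163/39): both odd, 39 mod 4 = 3, 163 mod 4 = 3, so the flip contributes -1; sign now +1
(163/39): 163 mod 39 = 7, so (163/39) = (7/39)
flip (7/39) -> (39/7): both odd, 7 mod 4 = 3, 39 mod 4 = 3, so the flip contributes -1; sign now -1
(39/7): 39 mod 7 = 4, so (39/7) = (4/7)
factor out 2^2: 4 = 2^2·1; with 7 mod 8 = 7, (2/7) = +1; sign now -1; continue with (1/7)
reached (1/7) = 1, so the symbol is -1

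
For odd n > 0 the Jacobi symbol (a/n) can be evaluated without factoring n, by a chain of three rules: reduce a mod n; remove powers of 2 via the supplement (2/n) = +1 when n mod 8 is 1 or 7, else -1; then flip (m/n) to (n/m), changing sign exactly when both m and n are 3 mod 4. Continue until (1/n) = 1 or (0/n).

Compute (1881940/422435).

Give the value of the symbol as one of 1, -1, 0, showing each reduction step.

0

(1881940/422435) = (192200/422435)   [reduce mod 422435]
192200 = 2^3·24025; (2/422435) = -1 since 422435 mod 8 = 3, so (192200/422435) = (-1)^3·(24025/422435); sign now -1
reciprocity: (24025/422435) = +1·(422435/24025) since 24025 mod 4 = 1, 422435 mod 4 = 3; sign now -1
(422435/24025) = (14010/24025)   [reduce mod 24025]
14010 = 2^1·7005; (2/24025) = +1 since 24025 mod 8 = 1, so (14010/24025) = (+1)^1·(7005/24025); sign now -1
reciprocity: (7005/24025) = +1·(24025/7005) since 7005 mod 4 = 1, 24025 mod 4 = 1; sign now -1
(24025/7005) = (3010/7005)   [reduce mod 7005]
3010 = 2^1·1505; (2/7005) = -1 since 7005 mod 8 = 5, so (3010/7005) = (-1)^1·(1505/7005); sign now +1
reciprocity: (1505/7005) = +1·(7005/1505) since 1505 mod 4 = 1, 7005 mod 4 = 1; sign now +1
(7005/1505) = (985/1505)   [reduce mod 1505]
reciprocity: (985/1505) = +1·(1505/985) since 985 mod 4 = 1, 1505 mod 4 = 1; sign now +1
(1505/985) = (520/985)   [reduce mod 985]
520 = 2^3·65; (2/985) = +1 since 985 mod 8 = 1, so (520/985) = (+1)^3·(65/985); sign now +1
reciprocity: (65/985) = +1·(985/65) since 65 mod 4 = 1, 985 mod 4 = 1; sign now +1
(985/65) = (10/65)   [reduce mod 65]
10 = 2^1·5; (2/65) = +1 since 65 mod 8 = 1, so (10/65) = (+1)^1·(5/65); sign now +1
reciprocity: (5/65) = +1·(65/5) since 5 mod 4 = 1, 65 mod 4 = 1; sign now +1
(65/5) = (0/5)   [reduce mod 5]
(0/5) = 0   [gcd(a, n) > 1]; final value = 0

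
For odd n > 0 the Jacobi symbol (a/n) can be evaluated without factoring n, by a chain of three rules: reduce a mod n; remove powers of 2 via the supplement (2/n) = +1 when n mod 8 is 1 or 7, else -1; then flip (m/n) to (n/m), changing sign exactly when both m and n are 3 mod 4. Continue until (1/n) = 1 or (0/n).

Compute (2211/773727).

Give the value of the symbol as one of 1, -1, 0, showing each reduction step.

reciprocity: (2211/773727) = -1·(773727/2211) since 2211 mod 4 = 3, 773727 mod 4 = 3; sign now -1
(773727/2211) = (2088/2211)   [reduce mod 2211]
2088 = 2^3·261; (2/2211) = -1 since 2211 mod 8 = 3, so (2088/2211) = (-1)^3·(261/2211); sign now +1
reciprocity: (261/2211) = +1·(2211/261) since 261 mod 4 = 1, 2211 mod 4 = 3; sign now +1
(2211/261) = (123/261)   [reduce mod 261]
reciprocity: (123/261) = +1·(261/123) since 123 mod 4 = 3, 261 mod 4 = 1; sign now +1
(261/123) = (15/123)   [reduce mod 123]
reciprocity: (15/123) = -1·(123/15) since 15 mod 4 = 3, 123 mod 4 = 3; sign now -1
(123/15) = (3/15)   [reduce mod 15]
reciprocity: (3/15) = -1·(15/3) since 3 mod 4 = 3, 15 mod 4 = 3; sign now +1
(15/3) = (0/3)   [reduce mod 3]
(0/3) = 0   [gcd(a, n) > 1]; final value = 0

0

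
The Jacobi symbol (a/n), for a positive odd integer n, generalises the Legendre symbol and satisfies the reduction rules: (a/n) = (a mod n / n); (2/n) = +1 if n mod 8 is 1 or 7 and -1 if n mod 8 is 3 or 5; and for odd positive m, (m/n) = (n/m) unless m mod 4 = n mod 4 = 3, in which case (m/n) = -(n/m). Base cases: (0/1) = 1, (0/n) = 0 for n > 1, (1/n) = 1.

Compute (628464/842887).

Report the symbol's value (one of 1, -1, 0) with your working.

-1

factor out 2^4: 628464 = 2^4·39279; with 842887 mod 8 = 7, (2/842887) = +1; sign now +1; continue with (39279/842887)
flip (39279/842887) -> (842887/39279): both odd, 39279 mod 4 = 3, 842887 mod 4 = 3, so the flip contributes -1; sign now -1
(842887/39279): 842887 mod 39279 = 18028, so (842887/39279) = (18028/39279)
factor out 2^2: 18028 = 2^2·4507; with 39279 mod 8 = 7, (2/39279) = +1; sign now -1; continue with (4507/39279)
flip (4507/39279) -> (39279/4507): both odd, 4507 mod 4 = 3, 39279 mod 4 = 3, so the flip contributes -1; sign now +1
(39279/4507): 39279 mod 4507 = 3223, so (39279/4507) = (3223/4507)
flip (3223/4507) -> (4507/3223): both odd, 3223 mod 4 = 3, 4507 mod 4 = 3, so the flip contributes -1; sign now -1
(4507/3223): 4507 mod 3223 = 1284, so (4507/3223) = (1284/3223)
factor out 2^2: 1284 = 2^2·321; with 3223 mod 8 = 7, (2/3223) = +1; sign now -1; continue with (321/3223)
flip (321/3223) -> (3223/321): both odd, 321 mod 4 = 1, 3223 mod 4 = 3, so the flip contributes +1; sign now -1
(3223/321): 3223 mod 321 = 13, so (3223/321) = (13/321)
flip (13/321) -> (321/13): both odd, 13 mod 4 = 1, 321 mod 4 = 1, so the flip contributes +1; sign now -1
(321/13): 321 mod 13 = 9, so (321/13) = (9/13)
flip (9/13) -> (13/9): both odd, 9 mod 4 = 1, 13 mod 4 = 1, so the flip contributes +1; sign now -1
(13/9): 13 mod 9 = 4, so (13/9) = (4/9)
factor out 2^2: 4 = 2^2·1; with 9 mod 8 = 1, (2/9) = +1; sign now -1; continue with (1/9)
reached (1/9) = 1, so the symbol is -1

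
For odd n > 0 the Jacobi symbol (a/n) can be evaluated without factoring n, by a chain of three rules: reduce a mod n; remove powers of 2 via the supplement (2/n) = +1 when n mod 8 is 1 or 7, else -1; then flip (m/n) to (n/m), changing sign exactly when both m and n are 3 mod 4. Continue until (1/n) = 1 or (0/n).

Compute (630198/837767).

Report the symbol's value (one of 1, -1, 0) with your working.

630198 = 2^1·315099; (2/837767) = +1 since 837767 mod 8 = 7, so (630198/837767) = (+1)^1·(315099/837767); sign now +1
reciprocity: (315099/837767) = -1·(837767/315099) since 315099 mod 4 = 3, 837767 mod 4 = 3; sign now -1
(837767/315099) = (207569/315099)   [reduce mod 315099]
reciprocity: (207569/315099) = +1·(315099/207569) since 207569 mod 4 = 1, 315099 mod 4 = 3; sign now -1
(315099/207569) = (107530/207569)   [reduce mod 207569]
107530 = 2^1·53765; (2/207569) = +1 since 207569 mod 8 = 1, so (107530/207569) = (+1)^1·(53765/207569); sign now -1
reciprocity: (53765/207569) = +1·(207569/53765) since 53765 mod 4 = 1, 207569 mod 4 = 1; sign now -1
(207569/53765) = (46274/53765)   [reduce mod 53765]
46274 = 2^1·23137; (2/53765) = -1 since 53765 mod 8 = 5, so (46274/53765) = (-1)^1·(23137/53765); sign now +1
reciprocity: (23137/53765) = +1·(53765/23137) since 23137 mod 4 = 1, 53765 mod 4 = 1; sign now +1
(53765/23137) = (7491/23137)   [reduce mod 23137]
reciprocity: (7491/23137) = +1·(23137/7491) since 7491 mod 4 = 3, 23137 mod 4 = 1; sign now +1
(23137/7491) = (664/7491)   [reduce mod 7491]
664 = 2^3·83; (2/7491) = -1 since 7491 mod 8 = 3, so (664/7491) = (-1)^3·(83/7491); sign now -1
reciprocity: (83/7491) = -1·(7491/83) since 83 mod 4 = 3, 7491 mod 4 = 3; sign now +1
(7491/83) = (21/83)   [reduce mod 83]
reciprocity: (21/83) = +1·(83/21) since 21 mod 4 = 1, 83 mod 4 = 3; sign now +1
(83/21) = (20/21)   [reduce mod 21]
20 = 2^2·5; (2/21) = -1 since 21 mod 8 = 5, so (20/21) = (-1)^2·(5/21); sign now +1
reciprocity: (5/21) = +1·(21/5) since 5 mod 4 = 1, 21 mod 4 = 1; sign now +1
(21/5) = (1/5)   [reduce mod 5]
(1/5) = 1; final value = sign = +1

1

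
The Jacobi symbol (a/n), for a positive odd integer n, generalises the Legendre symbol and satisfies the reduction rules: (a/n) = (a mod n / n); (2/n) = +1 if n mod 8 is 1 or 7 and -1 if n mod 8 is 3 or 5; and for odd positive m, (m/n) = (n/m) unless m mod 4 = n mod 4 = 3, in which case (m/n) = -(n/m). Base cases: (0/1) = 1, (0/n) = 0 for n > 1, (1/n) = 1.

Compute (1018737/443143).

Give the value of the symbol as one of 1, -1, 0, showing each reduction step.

(1018737/443143): 1018737 mod 443143 = 132451, so (1018737/443143) = (132451/443143)
flip (132451/443143) -> (443143/132451): both odd, 132451 mod 4 = 3, 443143 mod 4 = 3, so the flip contributes -1; sign now -1
(443143/132451): 443143 mod 132451 = 45790, so (443143/132451) = (45790/132451)
factor out 2^1: 45790 = 2^1·22895; with 132451 mod 8 = 3, (2/132451) = -1; sign now +1; continue with (22895/132451)
flip (22895/132451) -> (132451/22895): both odd, 22895 mod 4 = 3, 132451 mod 4 = 3, so the flip contributes -1; sign now -1
(132451/22895): 132451 mod 22895 = 17976, so (132451/22895) = (17976/22895)
factor out 2^3: 17976 = 2^3·2247; with 22895 mod 8 = 7, (2/22895) = +1; sign now -1; continue with (2247/22895)
flip (2247/22895) -> (22895/2247): both odd, 2247 mod 4 = 3, 22895 mod 4 = 3, so the flip contributes -1; sign now +1
(22895/2247): 22895 mod 2247 = 425, so (22895/2247) = (425/2247)
flip (425/2247) -> (2247/425): both odd, 425 mod 4 = 1, 2247 mod 4 = 3, so the flip contributes +1; sign now +1
(2247/425): 2247 mod 425 = 122, so (2247/425) = (122/425)
factor out 2^1: 122 = 2^1·61; with 425 mod 8 = 1, (2/425) = +1; sign now +1; continue with (61/425)
flip (61/425) -> (425/61): both odd, 61 mod 4 = 1, 425 mod 4 = 1, so the flip contributes +1; sign now +1
(425/61): 425 mod 61 = 59, so (425/61) = (59/61)
flip (59/61) -> (61/59): both odd, 59 mod 4 = 3, 61 mod 4 = 1, so the flip contributes +1; sign now +1
(61/59): 61 mod 59 = 2, so (61/59) = (2/59)
factor out 2^1: 2 = 2^1·1; with 59 mod 8 = 3, (2/59) = -1; sign now -1; continue with (1/59)
reached (1/59) = 1, so the symbol is -1

-1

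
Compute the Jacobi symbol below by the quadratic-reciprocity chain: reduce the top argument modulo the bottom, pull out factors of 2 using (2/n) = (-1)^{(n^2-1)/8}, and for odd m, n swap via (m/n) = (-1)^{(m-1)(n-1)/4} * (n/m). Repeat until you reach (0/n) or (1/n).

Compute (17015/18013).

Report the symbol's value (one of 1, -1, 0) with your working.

flip (17015/18013) -> (18013/17015): both odd, 17015 mod 4 = 3, 18013 mod 4 = 1, so the flip contributes +1; sign now +1
(18013/17015): 18013 mod 17015 = 998, so (18013/17015) = (998/17015)
factor out 2^1: 998 = 2^1·499; with 17015 mod 8 = 7, (2/17015) = +1; sign now +1; continue with (499/17015)
flip (499/17015) -> (17015/499): both odd, 499 mod 4 = 3, 17015 mod 4 = 3, so the flip contributes -1; sign now -1
(17015/499): 17015 mod 499 = 49, so (17015/499) = (49/499)
flip (49/499) -> (499/49): both odd, 49 mod 4 = 1, 499 mod 4 = 3, so the flip contributes +1; sign now -1
(499/49): 499 mod 49 = 9, so (499/49) = (9/49)
flip (9/49) -> (49/9): both odd, 9 mod 4 = 1, 49 mod 4 = 1, so the flip contributes +1; sign now -1
(49/9): 49 mod 9 = 4, so (49/9) = (4/9)
factor out 2^2: 4 = 2^2·1; with 9 mod 8 = 1, (2/9) = +1; sign now -1; continue with (1/9)
reached (1/9) = 1, so the symbol is -1

-1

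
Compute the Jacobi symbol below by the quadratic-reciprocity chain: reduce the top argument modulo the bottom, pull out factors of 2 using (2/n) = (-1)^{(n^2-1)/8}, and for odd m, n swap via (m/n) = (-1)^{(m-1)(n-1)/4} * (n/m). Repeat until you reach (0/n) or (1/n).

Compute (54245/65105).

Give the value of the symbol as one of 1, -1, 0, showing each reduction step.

flip (54245/65105) -> (65105/54245): both odd, 54245 mod 4 = 1, 65105 mod 4 = 1, so the flip contributes +1; sign now +1
(65105/54245): 65105 mod 54245 = 10860, so (65105/54245) = (10860/54245)
factor out 2^2: 10860 = 2^2·2715; with 54245 mod 8 = 5, (2/54245) = -1; sign now +1; continue with (2715/54245)
flip (2715/54245) -> (54245/2715): both odd, 2715 mod 4 = 3, 54245 mod 4 = 1, so the flip contributes +1; sign now +1
(54245/2715): 54245 mod 2715 = 2660, so (54245/2715) = (2660/2715)
factor out 2^2: 2660 = 2^2·665; with 2715 mod 8 = 3, (2/2715) = -1; sign now +1; continue with (665/2715)
flip (665/2715) -> (2715/665): both odd, 665 mod 4 = 1, 2715 mod 4 = 3, so the flip contributes +1; sign now +1
(2715/665): 2715 mod 665 = 55, so (2715/665) = (55/665)
flip (55/665) -> (665/55): both odd, 55 mod 4 = 3, 665 mod 4 = 1, so the flip contributes +1; sign now +1
(665/55): 665 mod 55 = 5, so (665/55) = (5/55)
flip (5/55) -> (55/5): both odd, 5 mod 4 = 1, 55 mod 4 = 3, so the flip contributes +1; sign now +1
(55/5): 55 mod 5 = 0, so (55/5) = (0/5)
reached (0/5); gcd(a, n) > 1, so (0/5) = 0 and the symbol is 0

0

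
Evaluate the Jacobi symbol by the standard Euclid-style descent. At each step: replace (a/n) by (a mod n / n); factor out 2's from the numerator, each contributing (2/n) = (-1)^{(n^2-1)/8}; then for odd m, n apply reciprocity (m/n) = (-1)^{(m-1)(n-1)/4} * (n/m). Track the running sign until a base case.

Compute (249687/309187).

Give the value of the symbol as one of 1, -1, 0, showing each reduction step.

-1

reciprocity: (249687/309187) = -1·(309187/249687) since 249687 mod 4 = 3, 309187 mod 4 = 3; sign now -1
(309187/249687) = (59500/249687)   [reduce mod 249687]
59500 = 2^2·14875; (2/249687) = +1 since 249687 mod 8 = 7, so (59500/249687) = (+1)^2·(14875/249687); sign now -1
reciprocity: (14875/249687) = -1·(249687/14875) since 14875 mod 4 = 3, 249687 mod 4 = 3; sign now +1
(249687/14875) = (11687/14875)   [reduce mod 14875]
reciprocity: (11687/14875) = -1·(14875/11687) since 11687 mod 4 = 3, 14875 mod 4 = 3; sign now -1
(14875/11687) = (3188/11687)   [reduce mod 11687]
3188 = 2^2·797; (2/11687) = +1 since 11687 mod 8 = 7, so (3188/11687) = (+1)^2·(797/11687); sign now -1
reciprocity: (797/11687) = +1·(11687/797) since 797 mod 4 = 1, 11687 mod 4 = 3; sign now -1
(11687/797) = (529/797)   [reduce mod 797]
reciprocity: (529/797) = +1·(797/529) since 529 mod 4 = 1, 797 mod 4 = 1; sign now -1
(797/529) = (268/529)   [reduce mod 529]
268 = 2^2·67; (2/529) = +1 since 529 mod 8 = 1, so (268/529) = (+1)^2·(67/529); sign now -1
reciprocity: (67/529) = +1·(529/67) since 67 mod 4 = 3, 529 mod 4 = 1; sign now -1
(529/67) = (60/67)   [reduce mod 67]
60 = 2^2·15; (2/67) = -1 since 67 mod 8 = 3, so (60/67) = (-1)^2·(15/67); sign now -1
reciprocity: (15/67) = -1·(67/15) since 15 mod 4 = 3, 67 mod 4 = 3; sign now +1
(67/15) = (7/15)   [reduce mod 15]
reciprocity: (7/15) = -1·(15/7) since 7 mod 4 = 3, 15 mod 4 = 3; sign now -1
(15/7) = (1/7)   [reduce mod 7]
(1/7) = 1; final value = sign = -1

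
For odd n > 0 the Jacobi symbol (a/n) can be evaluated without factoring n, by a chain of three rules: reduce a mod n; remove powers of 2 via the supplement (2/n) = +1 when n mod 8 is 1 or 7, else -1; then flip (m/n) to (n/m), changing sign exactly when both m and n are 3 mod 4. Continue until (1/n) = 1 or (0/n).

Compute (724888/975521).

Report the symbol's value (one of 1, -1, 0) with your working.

724888 = 2^3·90611; (2/975521) = +1 since 975521 mod 8 = 1, so (724888/975521) = (+1)^3·(90611/975521); sign now +1
reciprocity: (90611/975521) = +1·(975521/90611) since 90611 mod 4 = 3, 975521 mod 4 = 1; sign now +1
(975521/90611) = (69411/90611)   [reduce mod 90611]
reciprocity: (69411/90611) = -1·(90611/69411) since 69411 mod 4 = 3, 90611 mod 4 = 3; sign now -1
(90611/69411) = (21200/69411)   [reduce mod 69411]
21200 = 2^4·1325; (2/69411) = -1 since 69411 mod 8 = 3, so (21200/69411) = (-1)^4·(1325/69411); sign now -1
reciprocity: (1325/69411) = +1·(69411/1325) since 1325 mod 4 = 1, 69411 mod 4 = 3; sign now -1
(69411/1325) = (511/1325)   [reduce mod 1325]
reciprocity: (511/1325) = +1·(1325/511) since 511 mod 4 = 3, 1325 mod 4 = 1; sign now -1
(1325/511) = (303/511)   [reduce mod 511]
reciprocity: (303/511) = -1·(511/303) since 303 mod 4 = 3, 511 mod 4 = 3; sign now +1
(511/303) = (208/303)   [reduce mod 303]
208 = 2^4·13; (2/303) = +1 since 303 mod 8 = 7, so (208/303) = (+1)^4·(13/303); sign now +1
reciprocity: (13/303) = +1·(303/13) since 13 mod 4 = 1, 303 mod 4 = 3; sign now +1
(303/13) = (4/13)   [reduce mod 13]
4 = 2^2·1; (2/13) = -1 since 13 mod 8 = 5, so (4/13) = (-1)^2·(1/13); sign now +1
(1/13) = 1; final value = sign = +1

1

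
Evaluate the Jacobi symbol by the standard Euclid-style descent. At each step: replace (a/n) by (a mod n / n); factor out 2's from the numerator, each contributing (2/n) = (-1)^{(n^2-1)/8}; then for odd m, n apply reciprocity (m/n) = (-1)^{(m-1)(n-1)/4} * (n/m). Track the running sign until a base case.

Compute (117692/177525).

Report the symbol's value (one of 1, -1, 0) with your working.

factor out 2^2: 117692 = 2^2·29423; with 177525 mod 8 = 5, (2/177525) = -1; sign now +1; continue with (29423/177525)
flip (29423/177525) -> (177525/29423): both odd, 29423 mod 4 = 3, 177525 mod 4 = 1, so the flip contributes +1; sign now +1
(177525/29423): 177525 mod 29423 = 987, so (177525/29423) = (987/29423)
flip (987/29423) -> (29423/987): both odd, 987 mod 4 = 3, 29423 mod 4 = 3, so the flip contributes -1; sign now -1
(29423/987): 29423 mod 987 = 800, so (29423/987) = (800/987)
factor out 2^5: 800 = 2^5·25; with 987 mod 8 = 3, (2/987) = -1; sign now +1; continue with (25/987)
flip (25/987) -> (987/25): both odd, 25 mod 4 = 1, 987 mod 4 = 3, so the flip contributes +1; sign now +1
(987/25): 987 mod 25 = 12, so (987/25) = (12/25)
factor out 2^2: 12 = 2^2·3; with 25 mod 8 = 1, (2/25) = +1; sign now +1; continue with (3/25)
flip (3/25) -> (25/3): both odd, 3 mod 4 = 3, 25 mod 4 = 1, so the flip contributes +1; sign now +1
(25/3): 25 mod 3 = 1, so (25/3) = (1/3)
reached (1/3) = 1, so the symbol is +1

1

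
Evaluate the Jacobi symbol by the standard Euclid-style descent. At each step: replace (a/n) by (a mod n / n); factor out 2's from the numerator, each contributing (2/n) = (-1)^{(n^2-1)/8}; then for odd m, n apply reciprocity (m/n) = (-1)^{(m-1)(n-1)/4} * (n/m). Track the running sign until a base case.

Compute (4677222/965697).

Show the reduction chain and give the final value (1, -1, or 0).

0

(4677222/965697) = (814434/965697)   [reduce mod 965697]
814434 = 2^1·407217; (2/965697) = +1 since 965697 mod 8 = 1, so (814434/965697) = (+1)^1·(407217/965697); sign now +1
reciprocity: (407217/965697) = +1·(965697/407217) since 407217 mod 4 = 1, 965697 mod 4 = 1; sign now +1
(965697/407217) = (151263/407217)   [reduce mod 407217]
reciprocity: (151263/407217) = +1·(407217/151263) since 151263 mod 4 = 3, 407217 mod 4 = 1; sign now +1
(407217/151263) = (104691/151263)   [reduce mod 151263]
reciprocity: (104691/151263) = -1·(151263/104691) since 104691 mod 4 = 3, 151263 mod 4 = 3; sign now -1
(151263/104691) = (46572/104691)   [reduce mod 104691]
46572 = 2^2·11643; (2/104691) = -1 since 104691 mod 8 = 3, so (46572/104691) = (-1)^2·(11643/104691); sign now -1
reciprocity: (11643/104691) = -1·(104691/11643) since 11643 mod 4 = 3, 104691 mod 4 = 3; sign now +1
(104691/11643) = (11547/11643)   [reduce mod 11643]
reciprocity: (11547/11643) = -1·(11643/11547) since 11547 mod 4 = 3, 11643 mod 4 = 3; sign now -1
(11643/11547) = (96/11547)   [reduce mod 11547]
96 = 2^5·3; (2/11547) = -1 since 11547 mod 8 = 3, so (96/11547) = (-1)^5·(3/11547); sign now +1
reciprocity: (3/11547) = -1·(11547/3) since 3 mod 4 = 3, 11547 mod 4 = 3; sign now -1
(11547/3) = (0/3)   [reduce mod 3]
(0/3) = 0   [gcd(a, n) > 1]; final value = 0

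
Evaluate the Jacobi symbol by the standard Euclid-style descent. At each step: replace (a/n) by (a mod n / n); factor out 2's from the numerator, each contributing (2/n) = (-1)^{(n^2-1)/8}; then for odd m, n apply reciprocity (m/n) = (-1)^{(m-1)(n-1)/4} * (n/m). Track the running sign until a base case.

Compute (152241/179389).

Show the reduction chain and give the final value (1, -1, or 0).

flip (152241/179389) -> (179389/152241): both odd, 152241 mod 4 = 1, 179389 mod 4 = 1, so the flip contributes +1; sign now +1
(179389/152241): 179389 mod 152241 = 27148, so (179389/152241) = (27148/152241)
factor out 2^2: 27148 = 2^2·6787; with 152241 mod 8 = 1, (2/152241) = +1; sign now +1; continue with (6787/152241)
flip (6787/152241) -> (152241/6787): both odd, 6787 mod 4 = 3, 152241 mod 4 = 1, so the flip contributes +1; sign now +1
(152241/6787): 152241 mod 6787 = 2927, so (152241/6787) = (2927/6787)
flip (2927/6787) -> (6787/2927): both odd, 2927 mod 4 = 3, 6787 mod 4 = 3, so the flip contributes -1; sign now -1
(6787/2927): 6787 mod 2927 = 933, so (6787/2927) = (933/2927)
flip (933/2927) -> (2927/933): both odd, 933 mod 4 = 1, 2927 mod 4 = 3, so the flip contributes +1; sign now -1
(2927/933): 2927 mod 933 = 128, so (2927/933) = (128/933)
factor out 2^7: 128 = 2^7·1; with 933 mod 8 = 5, (2/933) = -1; sign now +1; continue with (1/933)
reached (1/933) = 1, so the symbol is +1

1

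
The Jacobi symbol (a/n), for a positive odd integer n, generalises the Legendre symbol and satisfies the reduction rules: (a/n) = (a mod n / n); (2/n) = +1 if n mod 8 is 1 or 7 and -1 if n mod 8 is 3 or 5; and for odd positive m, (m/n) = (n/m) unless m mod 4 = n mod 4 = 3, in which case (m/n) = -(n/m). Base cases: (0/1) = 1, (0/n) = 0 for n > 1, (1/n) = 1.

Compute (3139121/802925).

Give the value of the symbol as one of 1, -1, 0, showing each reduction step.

(3139121/802925): 3139121 mod 802925 = 730346, so (3139121/802925) = (730346/802925)
factor out 2^1: 730346 = 2^1·365173; with 802925 mod 8 = 5, (2/802925) = -1; sign now -1; continue with (365173/802925)
flip (365173/802925) -> (802925/365173): both odd, 365173 mod 4 = 1, 802925 mod 4 = 1, so the flip contributes +1; sign now -1
(802925/365173): 802925 mod 365173 = 72579, so (802925/365173) = (72579/365173)
flip (72579/365173) -> (365173/72579): both odd, 72579 mod 4 = 3, 365173 mod 4 = 1, so the flip contributes +1; sign now -1
(365173/72579): 365173 mod 72579 = 2278, so (365173/72579) = (2278/72579)
factor out 2^1: 2278 = 2^1·1139; with 72579 mod 8 = 3, (2/72579) = -1; sign now +1; continue with (1139/72579)
flip (1139/72579) -> (72579/1139): both odd, 1139 mod 4 = 3, 72579 mod 4 = 3, so the flip contributes -1; sign now -1
(72579/1139): 72579 mod 1139 = 822, so (72579/1139) = (822/1139)
factor out 2^1: 822 = 2^1·411; with 1139 mod 8 = 3, (2/1139) = -1; sign now +1; continue with (411/1139)
flip (411/1139) -> (1139/411): both odd, 411 mod 4 = 3, 1139 mod 4 = 3, so the flip contributes -1; sign now -1
(1139/411): 1139 mod 411 = 317, so (1139/411) = (317/411)
flip (317/411) -> (411/317): both odd, 317 mod 4 = 1, 411 mod 4 = 3, so the flip contributes +1; sign now -1
(411/317): 411 mod 317 = 94, so (411/317) = (94/317)
factor out 2^1: 94 = 2^1·47; with 317 mod 8 = 5, (2/317) = -1; sign now +1; continue with (47/317)
flip (47/317) -> (317/47): both odd, 47 mod 4 = 3, 317 mod 4 = 1, so the flip contributes +1; sign now +1
(317/47): 317 mod 47 = 35, so (317/47) = (35/47)
flip (35/47) -> (47/35): both odd, 35 mod 4 = 3, 47 mod 4 = 3, so the flip contributes -1; sign now -1
(47/35): 47 mod 35 = 12, so (47/35) = (12/35)
factor out 2^2: 12 = 2^2·3; with 35 mod 8 = 3, (2/35) = -1; sign now -1; continue with (3/35)
flip (3/35) -> (35/3): both odd, 3 mod 4 = 3, 35 mod 4 = 3, so the flip contributes -1; sign now +1
(35/3): 35 mod 3 = 2, so (35/3) = (2/3)
factor out 2^1: 2 = 2^1·1; with 3 mod 8 = 3, (2/3) = -1; sign now -1; continue with (1/3)
reached (1/3) = 1, so the symbol is -1

-1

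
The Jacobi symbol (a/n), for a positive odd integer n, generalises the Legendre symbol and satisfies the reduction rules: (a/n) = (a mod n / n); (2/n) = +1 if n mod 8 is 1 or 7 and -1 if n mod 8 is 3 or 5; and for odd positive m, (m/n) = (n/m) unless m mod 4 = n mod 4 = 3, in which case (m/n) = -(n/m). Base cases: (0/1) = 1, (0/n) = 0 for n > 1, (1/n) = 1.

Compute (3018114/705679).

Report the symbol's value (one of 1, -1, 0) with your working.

-1

(3018114/705679): 3018114 mod 705679 = 195398, so (3018114/705679) = (195398/705679)
factor out 2^1: 195398 = 2^1·97699; with 705679 mod 8 = 7, (2/705679) = +1; sign now +1; continue with (97699/705679)
flip (97699/705679) -> (705679/97699): both odd, 97699 mod 4 = 3, 705679 mod 4 = 3, so the flip contributes -1; sign now -1
(705679/97699): 705679 mod 97699 = 21786, so (705679/97699) = (21786/97699)
factor out 2^1: 21786 = 2^1·10893; with 97699 mod 8 = 3, (2/97699) = -1; sign now +1; continue with (10893/97699)
flip (10893/97699) -> (97699/10893): both odd, 10893 mod 4 = 1, 97699 mod 4 = 3, so the flip contributes +1; sign now +1
(97699/10893): 97699 mod 10893 = 10555, so (97699/10893) = (10555/10893)
flip (10555/10893) -> (10893/10555): both odd, 10555 mod 4 = 3, 10893 mod 4 = 1, so the flip contributes +1; sign now +1
(10893/10555): 10893 mod 10555 = 338, so (10893/10555) = (338/10555)
factor out 2^1: 338 = 2^1·169; with 10555 mod 8 = 3, (2/10555) = -1; sign now -1; continue with (169/10555)
flip (169/10555) -> (10555/169): both odd, 169 mod 4 = 1, 10555 mod 4 = 3, so the flip contributes +1; sign now -1
(10555/169): 10555 mod 169 = 77, so (10555/169) = (77/169)
flip (77/169) -> (169/77): both odd, 77 mod 4 = 1, 169 mod 4 = 1, so the flip contributes +1; sign now -1
(169/77): 169 mod 77 = 15, so (169/77) = (15/77)
flip (15/77) -> (77/15): both odd, 15 mod 4 = 3, 77 mod 4 = 1, so the flip contributes +1; sign now -1
(77/15): 77 mod 15 = 2, so (77/15) = (2/15)
factor out 2^1: 2 = 2^1·1; with 15 mod 8 = 7, (2/15) = +1; sign now -1; continue with (1/15)
reached (1/15) = 1, so the symbol is -1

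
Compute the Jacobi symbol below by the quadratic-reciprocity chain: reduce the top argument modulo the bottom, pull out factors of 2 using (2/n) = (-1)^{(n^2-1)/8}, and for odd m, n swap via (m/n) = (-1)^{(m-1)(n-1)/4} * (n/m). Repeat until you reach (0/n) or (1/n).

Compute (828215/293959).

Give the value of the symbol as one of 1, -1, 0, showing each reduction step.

(828215/293959) = (240297/293959)   [reduce mod 293959]
reciprocity: (240297/293959) = +1·(293959/240297) since 240297 mod 4 = 1, 293959 mod 4 = 3; sign now +1
(293959/240297) = (53662/240297)   [reduce mod 240297]
53662 = 2^1·26831; (2/240297) = +1 since 240297 mod 8 = 1, so (53662/240297) = (+1)^1·(26831/240297); sign now +1
reciprocity: (26831/240297) = +1·(240297/26831) since 26831 mod 4 = 3, 240297 mod 4 = 1; sign now +1
(240297/26831) = (25649/26831)   [reduce mod 26831]
reciprocity: (25649/26831) = +1·(26831/25649) since 25649 mod 4 = 1, 26831 mod 4 = 3; sign now +1
(26831/25649) = (1182/25649)   [reduce mod 25649]
1182 = 2^1·591; (2/25649) = +1 since 25649 mod 8 = 1, so (1182/25649) = (+1)^1·(591/25649); sign now +1
reciprocity: (591/25649) = +1·(25649/591) since 591 mod 4 = 3, 25649 mod 4 = 1; sign now +1
(25649/591) = (236/591)   [reduce mod 591]
236 = 2^2·59; (2/591) = +1 since 591 mod 8 = 7, so (236/591) = (+1)^2·(59/591); sign now +1
reciprocity: (59/591) = -1·(591/59) since 59 mod 4 = 3, 591 mod 4 = 3; sign now -1
(591/59) = (1/59)   [reduce mod 59]
(1/59) = 1; final value = sign = -1

-1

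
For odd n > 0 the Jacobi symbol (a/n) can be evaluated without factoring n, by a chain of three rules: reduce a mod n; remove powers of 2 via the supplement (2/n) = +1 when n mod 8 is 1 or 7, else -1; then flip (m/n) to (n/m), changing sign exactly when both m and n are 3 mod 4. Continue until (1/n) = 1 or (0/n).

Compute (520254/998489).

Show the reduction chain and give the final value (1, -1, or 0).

factor out 2^1: 520254 = 2^1·260127; with 998489 mod 8 = 1, (2/998489) = +1; sign now +1; continue with (260127/998489)
flip (260127/998489) -> (998489/260127): both odd, 260127 mod 4 = 3, 998489 mod 4 = 1, so the flip contributes +1; sign now +1
(998489/260127): 998489 mod 260127 = 218108, so (998489/260127) = (218108/260127)
factor out 2^2: 218108 = 2^2·54527; with 260127 mod 8 = 7, (2/260127) = +1; sign now +1; continue with (54527/260127)
flip (54527/260127) -> (260127/54527): both odd, 54527 mod 4 = 3, 260127 mod 4 = 3, so the flip contributes -1; sign now -1
(260127/54527): 260127 mod 54527 = 42019, so (260127/54527) = (42019/54527)
flip (42019/54527) -> (54527/42019): both odd, 42019 mod 4 = 3, 54527 mod 4 = 3, so the flip contributes -1; sign now +1
(54527/42019): 54527 mod 42019 = 12508, so (54527/42019) = (12508/42019)
factor out 2^2: 12508 = 2^2·3127; with 42019 mod 8 = 3, (2/42019) = -1; sign now +1; continue with (3127/42019)
flip (3127/42019) -> (42019/3127): both odd, 3127 mod 4 = 3, 42019 mod 4 = 3, so the flip contributes -1; sign now -1
(42019/3127): 42019 mod 3127 = 1368, so (42019/3127) = (1368/3127)
factor out 2^3: 1368 = 2^3·171; with 3127 mod 8 = 7, (2/3127) = +1; sign now -1; continue with (171/3127)
flip (171/3127) -> (3127/171): both odd, 171 mod 4 = 3, 3127 mod 4 = 3, so the flip contributes -1; sign now +1
(3127/171): 3127 mod 171 = 49, so (3127/171) = (49/171)
flip (49/171) -> (171/49): both odd, 49 mod 4 = 1, 171 mod 4 = 3, so the flip contributes +1; sign now +1
(171/49): 171 mod 49 = 24, so (171/49) = (24/49)
factor out 2^3: 24 = 2^3·3; with 49 mod 8 = 1, (2/49) = +1; sign now +1; continue with (3/49)
flip (3/49) -> (49/3): both odd, 3 mod 4 = 3, 49 mod 4 = 1, so the flip contributes +1; sign now +1
(49/3): 49 mod 3 = 1, so (49/3) = (1/3)
reached (1/3) = 1, so the symbol is +1

1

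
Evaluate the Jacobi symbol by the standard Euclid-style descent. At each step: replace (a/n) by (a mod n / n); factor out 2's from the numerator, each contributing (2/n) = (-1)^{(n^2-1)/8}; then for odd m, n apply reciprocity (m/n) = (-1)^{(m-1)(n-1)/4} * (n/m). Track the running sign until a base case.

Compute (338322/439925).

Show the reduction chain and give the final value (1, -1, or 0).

338322 = 2^1·169161; (2/439925) = -1 since 439925 mod 8 = 5, so (338322/439925) = (-1)^1·(169161/439925); sign now -1
reciprocity: (169161/439925) = +1·(439925/169161) since 169161 mod 4 = 1, 439925 mod 4 = 1; sign now -1
(439925/169161) = (101603/169161)   [reduce mod 169161]
reciprocity: (101603/169161) = +1·(169161/101603) since 101603 mod 4 = 3, 169161 mod 4 = 1; sign now -1
(169161/101603) = (67558/101603)   [reduce mod 101603]
67558 = 2^1·33779; (2/101603) = -1 since 101603 mod 8 = 3, so (67558/101603) = (-1)^1·(33779/101603); sign now +1
reciprocity: (33779/101603) = -1·(101603/33779) since 33779 mod 4 = 3, 101603 mod 4 = 3; sign now -1
(101603/33779) = (266/33779)   [reduce mod 33779]
266 = 2^1·133; (2/33779) = -1 since 33779 mod 8 = 3, so (266/33779) = (-1)^1·(133/33779); sign now +1
reciprocity: (133/33779) = +1·(33779/133) since 133 mod 4 = 1, 33779 mod 4 = 3; sign now +1
(33779/133) = (130/133)   [reduce mod 133]
130 = 2^1·65; (2/133) = -1 since 133 mod 8 = 5, so (130/133) = (-1)^1·(65/133); sign now -1
reciprocity: (65/133) = +1·(133/65) since 65 mod 4 = 1, 133 mod 4 = 1; sign now -1
(133/65) = (3/65)   [reduce mod 65]
reciprocity: (3/65) = +1·(65/3) since 3 mod 4 = 3, 65 mod 4 = 1; sign now -1
(65/3) = (2/3)   [reduce mod 3]
2 = 2^1·1; (2/3) = -1 since 3 mod 8 = 3, so (2/3) = (-1)^1·(1/3); sign now +1
(1/3) = 1; final value = sign = +1

1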